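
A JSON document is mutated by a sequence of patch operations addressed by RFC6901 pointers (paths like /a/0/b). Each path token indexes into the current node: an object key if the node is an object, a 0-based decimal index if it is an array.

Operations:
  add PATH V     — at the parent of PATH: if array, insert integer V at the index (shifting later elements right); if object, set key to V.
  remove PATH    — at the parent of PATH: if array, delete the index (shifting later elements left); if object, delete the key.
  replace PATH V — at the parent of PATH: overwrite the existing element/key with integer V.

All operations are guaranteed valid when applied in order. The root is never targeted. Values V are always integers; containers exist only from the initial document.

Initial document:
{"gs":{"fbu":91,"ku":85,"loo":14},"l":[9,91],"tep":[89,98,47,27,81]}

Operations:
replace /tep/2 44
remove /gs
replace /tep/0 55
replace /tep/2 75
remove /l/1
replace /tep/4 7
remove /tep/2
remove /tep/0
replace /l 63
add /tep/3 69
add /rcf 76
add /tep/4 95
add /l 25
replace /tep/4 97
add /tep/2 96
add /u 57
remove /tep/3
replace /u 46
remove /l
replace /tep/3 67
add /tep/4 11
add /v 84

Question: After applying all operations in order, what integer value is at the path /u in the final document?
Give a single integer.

After op 1 (replace /tep/2 44): {"gs":{"fbu":91,"ku":85,"loo":14},"l":[9,91],"tep":[89,98,44,27,81]}
After op 2 (remove /gs): {"l":[9,91],"tep":[89,98,44,27,81]}
After op 3 (replace /tep/0 55): {"l":[9,91],"tep":[55,98,44,27,81]}
After op 4 (replace /tep/2 75): {"l":[9,91],"tep":[55,98,75,27,81]}
After op 5 (remove /l/1): {"l":[9],"tep":[55,98,75,27,81]}
After op 6 (replace /tep/4 7): {"l":[9],"tep":[55,98,75,27,7]}
After op 7 (remove /tep/2): {"l":[9],"tep":[55,98,27,7]}
After op 8 (remove /tep/0): {"l":[9],"tep":[98,27,7]}
After op 9 (replace /l 63): {"l":63,"tep":[98,27,7]}
After op 10 (add /tep/3 69): {"l":63,"tep":[98,27,7,69]}
After op 11 (add /rcf 76): {"l":63,"rcf":76,"tep":[98,27,7,69]}
After op 12 (add /tep/4 95): {"l":63,"rcf":76,"tep":[98,27,7,69,95]}
After op 13 (add /l 25): {"l":25,"rcf":76,"tep":[98,27,7,69,95]}
After op 14 (replace /tep/4 97): {"l":25,"rcf":76,"tep":[98,27,7,69,97]}
After op 15 (add /tep/2 96): {"l":25,"rcf":76,"tep":[98,27,96,7,69,97]}
After op 16 (add /u 57): {"l":25,"rcf":76,"tep":[98,27,96,7,69,97],"u":57}
After op 17 (remove /tep/3): {"l":25,"rcf":76,"tep":[98,27,96,69,97],"u":57}
After op 18 (replace /u 46): {"l":25,"rcf":76,"tep":[98,27,96,69,97],"u":46}
After op 19 (remove /l): {"rcf":76,"tep":[98,27,96,69,97],"u":46}
After op 20 (replace /tep/3 67): {"rcf":76,"tep":[98,27,96,67,97],"u":46}
After op 21 (add /tep/4 11): {"rcf":76,"tep":[98,27,96,67,11,97],"u":46}
After op 22 (add /v 84): {"rcf":76,"tep":[98,27,96,67,11,97],"u":46,"v":84}
Value at /u: 46

Answer: 46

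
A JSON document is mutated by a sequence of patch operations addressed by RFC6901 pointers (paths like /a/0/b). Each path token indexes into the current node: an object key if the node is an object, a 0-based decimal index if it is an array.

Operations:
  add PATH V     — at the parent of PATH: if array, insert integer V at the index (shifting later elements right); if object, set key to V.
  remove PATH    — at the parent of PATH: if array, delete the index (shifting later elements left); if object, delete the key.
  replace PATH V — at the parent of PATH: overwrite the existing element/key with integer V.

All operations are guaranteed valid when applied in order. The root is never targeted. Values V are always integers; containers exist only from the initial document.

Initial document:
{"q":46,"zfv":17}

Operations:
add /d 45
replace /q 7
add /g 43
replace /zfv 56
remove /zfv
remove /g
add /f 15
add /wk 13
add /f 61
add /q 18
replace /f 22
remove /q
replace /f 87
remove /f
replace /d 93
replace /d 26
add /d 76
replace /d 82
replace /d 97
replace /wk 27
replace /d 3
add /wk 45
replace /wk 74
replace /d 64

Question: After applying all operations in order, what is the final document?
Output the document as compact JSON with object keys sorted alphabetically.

Answer: {"d":64,"wk":74}

Derivation:
After op 1 (add /d 45): {"d":45,"q":46,"zfv":17}
After op 2 (replace /q 7): {"d":45,"q":7,"zfv":17}
After op 3 (add /g 43): {"d":45,"g":43,"q":7,"zfv":17}
After op 4 (replace /zfv 56): {"d":45,"g":43,"q":7,"zfv":56}
After op 5 (remove /zfv): {"d":45,"g":43,"q":7}
After op 6 (remove /g): {"d":45,"q":7}
After op 7 (add /f 15): {"d":45,"f":15,"q":7}
After op 8 (add /wk 13): {"d":45,"f":15,"q":7,"wk":13}
After op 9 (add /f 61): {"d":45,"f":61,"q":7,"wk":13}
After op 10 (add /q 18): {"d":45,"f":61,"q":18,"wk":13}
After op 11 (replace /f 22): {"d":45,"f":22,"q":18,"wk":13}
After op 12 (remove /q): {"d":45,"f":22,"wk":13}
After op 13 (replace /f 87): {"d":45,"f":87,"wk":13}
After op 14 (remove /f): {"d":45,"wk":13}
After op 15 (replace /d 93): {"d":93,"wk":13}
After op 16 (replace /d 26): {"d":26,"wk":13}
After op 17 (add /d 76): {"d":76,"wk":13}
After op 18 (replace /d 82): {"d":82,"wk":13}
After op 19 (replace /d 97): {"d":97,"wk":13}
After op 20 (replace /wk 27): {"d":97,"wk":27}
After op 21 (replace /d 3): {"d":3,"wk":27}
After op 22 (add /wk 45): {"d":3,"wk":45}
After op 23 (replace /wk 74): {"d":3,"wk":74}
After op 24 (replace /d 64): {"d":64,"wk":74}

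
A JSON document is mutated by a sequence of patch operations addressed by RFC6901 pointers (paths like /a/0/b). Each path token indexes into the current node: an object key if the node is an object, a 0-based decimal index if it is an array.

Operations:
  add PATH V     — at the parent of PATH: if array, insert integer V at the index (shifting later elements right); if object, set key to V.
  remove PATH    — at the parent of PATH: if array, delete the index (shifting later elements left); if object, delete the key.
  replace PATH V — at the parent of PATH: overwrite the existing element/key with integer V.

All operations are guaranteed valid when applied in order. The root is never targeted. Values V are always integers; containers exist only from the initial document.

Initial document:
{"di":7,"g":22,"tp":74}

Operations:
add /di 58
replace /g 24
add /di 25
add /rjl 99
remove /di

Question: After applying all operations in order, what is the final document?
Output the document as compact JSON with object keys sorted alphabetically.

Answer: {"g":24,"rjl":99,"tp":74}

Derivation:
After op 1 (add /di 58): {"di":58,"g":22,"tp":74}
After op 2 (replace /g 24): {"di":58,"g":24,"tp":74}
After op 3 (add /di 25): {"di":25,"g":24,"tp":74}
After op 4 (add /rjl 99): {"di":25,"g":24,"rjl":99,"tp":74}
After op 5 (remove /di): {"g":24,"rjl":99,"tp":74}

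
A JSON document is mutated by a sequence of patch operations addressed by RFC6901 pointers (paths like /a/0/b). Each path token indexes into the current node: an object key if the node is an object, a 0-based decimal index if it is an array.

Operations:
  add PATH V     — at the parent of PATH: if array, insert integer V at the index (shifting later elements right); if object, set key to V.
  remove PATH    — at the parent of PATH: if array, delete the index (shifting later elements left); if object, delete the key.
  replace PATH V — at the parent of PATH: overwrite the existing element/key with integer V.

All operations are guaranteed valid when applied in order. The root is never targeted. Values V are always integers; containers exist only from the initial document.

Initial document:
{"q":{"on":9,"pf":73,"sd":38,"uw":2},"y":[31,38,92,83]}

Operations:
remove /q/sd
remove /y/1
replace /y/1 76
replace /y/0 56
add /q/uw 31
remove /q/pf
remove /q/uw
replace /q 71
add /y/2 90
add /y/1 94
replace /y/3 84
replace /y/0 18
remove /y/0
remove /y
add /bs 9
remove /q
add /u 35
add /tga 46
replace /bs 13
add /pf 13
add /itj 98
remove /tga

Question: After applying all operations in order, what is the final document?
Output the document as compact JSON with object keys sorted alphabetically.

Answer: {"bs":13,"itj":98,"pf":13,"u":35}

Derivation:
After op 1 (remove /q/sd): {"q":{"on":9,"pf":73,"uw":2},"y":[31,38,92,83]}
After op 2 (remove /y/1): {"q":{"on":9,"pf":73,"uw":2},"y":[31,92,83]}
After op 3 (replace /y/1 76): {"q":{"on":9,"pf":73,"uw":2},"y":[31,76,83]}
After op 4 (replace /y/0 56): {"q":{"on":9,"pf":73,"uw":2},"y":[56,76,83]}
After op 5 (add /q/uw 31): {"q":{"on":9,"pf":73,"uw":31},"y":[56,76,83]}
After op 6 (remove /q/pf): {"q":{"on":9,"uw":31},"y":[56,76,83]}
After op 7 (remove /q/uw): {"q":{"on":9},"y":[56,76,83]}
After op 8 (replace /q 71): {"q":71,"y":[56,76,83]}
After op 9 (add /y/2 90): {"q":71,"y":[56,76,90,83]}
After op 10 (add /y/1 94): {"q":71,"y":[56,94,76,90,83]}
After op 11 (replace /y/3 84): {"q":71,"y":[56,94,76,84,83]}
After op 12 (replace /y/0 18): {"q":71,"y":[18,94,76,84,83]}
After op 13 (remove /y/0): {"q":71,"y":[94,76,84,83]}
After op 14 (remove /y): {"q":71}
After op 15 (add /bs 9): {"bs":9,"q":71}
After op 16 (remove /q): {"bs":9}
After op 17 (add /u 35): {"bs":9,"u":35}
After op 18 (add /tga 46): {"bs":9,"tga":46,"u":35}
After op 19 (replace /bs 13): {"bs":13,"tga":46,"u":35}
After op 20 (add /pf 13): {"bs":13,"pf":13,"tga":46,"u":35}
After op 21 (add /itj 98): {"bs":13,"itj":98,"pf":13,"tga":46,"u":35}
After op 22 (remove /tga): {"bs":13,"itj":98,"pf":13,"u":35}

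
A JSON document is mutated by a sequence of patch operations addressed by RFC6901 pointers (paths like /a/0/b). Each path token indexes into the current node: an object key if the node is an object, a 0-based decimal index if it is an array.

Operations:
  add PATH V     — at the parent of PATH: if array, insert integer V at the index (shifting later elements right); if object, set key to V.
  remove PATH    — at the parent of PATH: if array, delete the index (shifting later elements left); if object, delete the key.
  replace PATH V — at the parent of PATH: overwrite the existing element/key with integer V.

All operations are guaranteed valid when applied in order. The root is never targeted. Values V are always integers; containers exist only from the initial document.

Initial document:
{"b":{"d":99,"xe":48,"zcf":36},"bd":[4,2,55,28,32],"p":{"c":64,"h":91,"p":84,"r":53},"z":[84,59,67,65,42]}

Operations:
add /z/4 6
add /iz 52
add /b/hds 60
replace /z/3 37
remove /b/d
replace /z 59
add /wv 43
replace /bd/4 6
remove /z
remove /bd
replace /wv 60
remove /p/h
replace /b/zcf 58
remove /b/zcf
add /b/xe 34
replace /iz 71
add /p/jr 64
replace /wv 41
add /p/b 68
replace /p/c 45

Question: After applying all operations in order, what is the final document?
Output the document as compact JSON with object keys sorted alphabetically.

After op 1 (add /z/4 6): {"b":{"d":99,"xe":48,"zcf":36},"bd":[4,2,55,28,32],"p":{"c":64,"h":91,"p":84,"r":53},"z":[84,59,67,65,6,42]}
After op 2 (add /iz 52): {"b":{"d":99,"xe":48,"zcf":36},"bd":[4,2,55,28,32],"iz":52,"p":{"c":64,"h":91,"p":84,"r":53},"z":[84,59,67,65,6,42]}
After op 3 (add /b/hds 60): {"b":{"d":99,"hds":60,"xe":48,"zcf":36},"bd":[4,2,55,28,32],"iz":52,"p":{"c":64,"h":91,"p":84,"r":53},"z":[84,59,67,65,6,42]}
After op 4 (replace /z/3 37): {"b":{"d":99,"hds":60,"xe":48,"zcf":36},"bd":[4,2,55,28,32],"iz":52,"p":{"c":64,"h":91,"p":84,"r":53},"z":[84,59,67,37,6,42]}
After op 5 (remove /b/d): {"b":{"hds":60,"xe":48,"zcf":36},"bd":[4,2,55,28,32],"iz":52,"p":{"c":64,"h":91,"p":84,"r":53},"z":[84,59,67,37,6,42]}
After op 6 (replace /z 59): {"b":{"hds":60,"xe":48,"zcf":36},"bd":[4,2,55,28,32],"iz":52,"p":{"c":64,"h":91,"p":84,"r":53},"z":59}
After op 7 (add /wv 43): {"b":{"hds":60,"xe":48,"zcf":36},"bd":[4,2,55,28,32],"iz":52,"p":{"c":64,"h":91,"p":84,"r":53},"wv":43,"z":59}
After op 8 (replace /bd/4 6): {"b":{"hds":60,"xe":48,"zcf":36},"bd":[4,2,55,28,6],"iz":52,"p":{"c":64,"h":91,"p":84,"r":53},"wv":43,"z":59}
After op 9 (remove /z): {"b":{"hds":60,"xe":48,"zcf":36},"bd":[4,2,55,28,6],"iz":52,"p":{"c":64,"h":91,"p":84,"r":53},"wv":43}
After op 10 (remove /bd): {"b":{"hds":60,"xe":48,"zcf":36},"iz":52,"p":{"c":64,"h":91,"p":84,"r":53},"wv":43}
After op 11 (replace /wv 60): {"b":{"hds":60,"xe":48,"zcf":36},"iz":52,"p":{"c":64,"h":91,"p":84,"r":53},"wv":60}
After op 12 (remove /p/h): {"b":{"hds":60,"xe":48,"zcf":36},"iz":52,"p":{"c":64,"p":84,"r":53},"wv":60}
After op 13 (replace /b/zcf 58): {"b":{"hds":60,"xe":48,"zcf":58},"iz":52,"p":{"c":64,"p":84,"r":53},"wv":60}
After op 14 (remove /b/zcf): {"b":{"hds":60,"xe":48},"iz":52,"p":{"c":64,"p":84,"r":53},"wv":60}
After op 15 (add /b/xe 34): {"b":{"hds":60,"xe":34},"iz":52,"p":{"c":64,"p":84,"r":53},"wv":60}
After op 16 (replace /iz 71): {"b":{"hds":60,"xe":34},"iz":71,"p":{"c":64,"p":84,"r":53},"wv":60}
After op 17 (add /p/jr 64): {"b":{"hds":60,"xe":34},"iz":71,"p":{"c":64,"jr":64,"p":84,"r":53},"wv":60}
After op 18 (replace /wv 41): {"b":{"hds":60,"xe":34},"iz":71,"p":{"c":64,"jr":64,"p":84,"r":53},"wv":41}
After op 19 (add /p/b 68): {"b":{"hds":60,"xe":34},"iz":71,"p":{"b":68,"c":64,"jr":64,"p":84,"r":53},"wv":41}
After op 20 (replace /p/c 45): {"b":{"hds":60,"xe":34},"iz":71,"p":{"b":68,"c":45,"jr":64,"p":84,"r":53},"wv":41}

Answer: {"b":{"hds":60,"xe":34},"iz":71,"p":{"b":68,"c":45,"jr":64,"p":84,"r":53},"wv":41}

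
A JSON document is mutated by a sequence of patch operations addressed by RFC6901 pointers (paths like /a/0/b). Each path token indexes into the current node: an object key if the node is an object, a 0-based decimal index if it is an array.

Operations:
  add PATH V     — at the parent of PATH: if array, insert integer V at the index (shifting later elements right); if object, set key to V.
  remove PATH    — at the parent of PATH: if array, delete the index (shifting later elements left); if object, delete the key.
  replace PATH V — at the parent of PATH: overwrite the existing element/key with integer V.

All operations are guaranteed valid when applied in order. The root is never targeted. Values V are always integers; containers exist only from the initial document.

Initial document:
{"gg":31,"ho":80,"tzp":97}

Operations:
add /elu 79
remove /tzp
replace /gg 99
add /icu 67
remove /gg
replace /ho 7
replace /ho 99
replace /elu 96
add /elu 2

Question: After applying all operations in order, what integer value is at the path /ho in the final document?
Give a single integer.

After op 1 (add /elu 79): {"elu":79,"gg":31,"ho":80,"tzp":97}
After op 2 (remove /tzp): {"elu":79,"gg":31,"ho":80}
After op 3 (replace /gg 99): {"elu":79,"gg":99,"ho":80}
After op 4 (add /icu 67): {"elu":79,"gg":99,"ho":80,"icu":67}
After op 5 (remove /gg): {"elu":79,"ho":80,"icu":67}
After op 6 (replace /ho 7): {"elu":79,"ho":7,"icu":67}
After op 7 (replace /ho 99): {"elu":79,"ho":99,"icu":67}
After op 8 (replace /elu 96): {"elu":96,"ho":99,"icu":67}
After op 9 (add /elu 2): {"elu":2,"ho":99,"icu":67}
Value at /ho: 99

Answer: 99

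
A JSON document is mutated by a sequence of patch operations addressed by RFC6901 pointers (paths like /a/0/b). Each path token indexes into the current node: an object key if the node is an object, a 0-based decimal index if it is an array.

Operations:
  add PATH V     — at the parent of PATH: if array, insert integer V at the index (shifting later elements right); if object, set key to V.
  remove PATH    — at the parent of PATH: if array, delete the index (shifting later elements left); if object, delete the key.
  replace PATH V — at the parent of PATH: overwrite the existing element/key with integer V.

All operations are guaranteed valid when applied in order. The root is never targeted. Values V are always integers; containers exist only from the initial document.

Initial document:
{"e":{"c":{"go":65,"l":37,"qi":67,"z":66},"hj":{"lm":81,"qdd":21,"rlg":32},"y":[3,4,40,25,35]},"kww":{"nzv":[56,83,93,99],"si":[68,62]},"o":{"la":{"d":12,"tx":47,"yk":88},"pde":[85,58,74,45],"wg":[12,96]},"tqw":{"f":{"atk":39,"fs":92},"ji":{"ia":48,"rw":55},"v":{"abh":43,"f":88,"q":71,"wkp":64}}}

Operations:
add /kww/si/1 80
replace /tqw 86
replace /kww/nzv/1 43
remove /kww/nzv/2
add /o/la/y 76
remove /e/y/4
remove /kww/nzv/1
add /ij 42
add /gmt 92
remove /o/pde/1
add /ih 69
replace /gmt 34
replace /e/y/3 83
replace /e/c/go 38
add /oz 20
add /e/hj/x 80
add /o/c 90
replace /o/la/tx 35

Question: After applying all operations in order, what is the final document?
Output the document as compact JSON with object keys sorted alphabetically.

After op 1 (add /kww/si/1 80): {"e":{"c":{"go":65,"l":37,"qi":67,"z":66},"hj":{"lm":81,"qdd":21,"rlg":32},"y":[3,4,40,25,35]},"kww":{"nzv":[56,83,93,99],"si":[68,80,62]},"o":{"la":{"d":12,"tx":47,"yk":88},"pde":[85,58,74,45],"wg":[12,96]},"tqw":{"f":{"atk":39,"fs":92},"ji":{"ia":48,"rw":55},"v":{"abh":43,"f":88,"q":71,"wkp":64}}}
After op 2 (replace /tqw 86): {"e":{"c":{"go":65,"l":37,"qi":67,"z":66},"hj":{"lm":81,"qdd":21,"rlg":32},"y":[3,4,40,25,35]},"kww":{"nzv":[56,83,93,99],"si":[68,80,62]},"o":{"la":{"d":12,"tx":47,"yk":88},"pde":[85,58,74,45],"wg":[12,96]},"tqw":86}
After op 3 (replace /kww/nzv/1 43): {"e":{"c":{"go":65,"l":37,"qi":67,"z":66},"hj":{"lm":81,"qdd":21,"rlg":32},"y":[3,4,40,25,35]},"kww":{"nzv":[56,43,93,99],"si":[68,80,62]},"o":{"la":{"d":12,"tx":47,"yk":88},"pde":[85,58,74,45],"wg":[12,96]},"tqw":86}
After op 4 (remove /kww/nzv/2): {"e":{"c":{"go":65,"l":37,"qi":67,"z":66},"hj":{"lm":81,"qdd":21,"rlg":32},"y":[3,4,40,25,35]},"kww":{"nzv":[56,43,99],"si":[68,80,62]},"o":{"la":{"d":12,"tx":47,"yk":88},"pde":[85,58,74,45],"wg":[12,96]},"tqw":86}
After op 5 (add /o/la/y 76): {"e":{"c":{"go":65,"l":37,"qi":67,"z":66},"hj":{"lm":81,"qdd":21,"rlg":32},"y":[3,4,40,25,35]},"kww":{"nzv":[56,43,99],"si":[68,80,62]},"o":{"la":{"d":12,"tx":47,"y":76,"yk":88},"pde":[85,58,74,45],"wg":[12,96]},"tqw":86}
After op 6 (remove /e/y/4): {"e":{"c":{"go":65,"l":37,"qi":67,"z":66},"hj":{"lm":81,"qdd":21,"rlg":32},"y":[3,4,40,25]},"kww":{"nzv":[56,43,99],"si":[68,80,62]},"o":{"la":{"d":12,"tx":47,"y":76,"yk":88},"pde":[85,58,74,45],"wg":[12,96]},"tqw":86}
After op 7 (remove /kww/nzv/1): {"e":{"c":{"go":65,"l":37,"qi":67,"z":66},"hj":{"lm":81,"qdd":21,"rlg":32},"y":[3,4,40,25]},"kww":{"nzv":[56,99],"si":[68,80,62]},"o":{"la":{"d":12,"tx":47,"y":76,"yk":88},"pde":[85,58,74,45],"wg":[12,96]},"tqw":86}
After op 8 (add /ij 42): {"e":{"c":{"go":65,"l":37,"qi":67,"z":66},"hj":{"lm":81,"qdd":21,"rlg":32},"y":[3,4,40,25]},"ij":42,"kww":{"nzv":[56,99],"si":[68,80,62]},"o":{"la":{"d":12,"tx":47,"y":76,"yk":88},"pde":[85,58,74,45],"wg":[12,96]},"tqw":86}
After op 9 (add /gmt 92): {"e":{"c":{"go":65,"l":37,"qi":67,"z":66},"hj":{"lm":81,"qdd":21,"rlg":32},"y":[3,4,40,25]},"gmt":92,"ij":42,"kww":{"nzv":[56,99],"si":[68,80,62]},"o":{"la":{"d":12,"tx":47,"y":76,"yk":88},"pde":[85,58,74,45],"wg":[12,96]},"tqw":86}
After op 10 (remove /o/pde/1): {"e":{"c":{"go":65,"l":37,"qi":67,"z":66},"hj":{"lm":81,"qdd":21,"rlg":32},"y":[3,4,40,25]},"gmt":92,"ij":42,"kww":{"nzv":[56,99],"si":[68,80,62]},"o":{"la":{"d":12,"tx":47,"y":76,"yk":88},"pde":[85,74,45],"wg":[12,96]},"tqw":86}
After op 11 (add /ih 69): {"e":{"c":{"go":65,"l":37,"qi":67,"z":66},"hj":{"lm":81,"qdd":21,"rlg":32},"y":[3,4,40,25]},"gmt":92,"ih":69,"ij":42,"kww":{"nzv":[56,99],"si":[68,80,62]},"o":{"la":{"d":12,"tx":47,"y":76,"yk":88},"pde":[85,74,45],"wg":[12,96]},"tqw":86}
After op 12 (replace /gmt 34): {"e":{"c":{"go":65,"l":37,"qi":67,"z":66},"hj":{"lm":81,"qdd":21,"rlg":32},"y":[3,4,40,25]},"gmt":34,"ih":69,"ij":42,"kww":{"nzv":[56,99],"si":[68,80,62]},"o":{"la":{"d":12,"tx":47,"y":76,"yk":88},"pde":[85,74,45],"wg":[12,96]},"tqw":86}
After op 13 (replace /e/y/3 83): {"e":{"c":{"go":65,"l":37,"qi":67,"z":66},"hj":{"lm":81,"qdd":21,"rlg":32},"y":[3,4,40,83]},"gmt":34,"ih":69,"ij":42,"kww":{"nzv":[56,99],"si":[68,80,62]},"o":{"la":{"d":12,"tx":47,"y":76,"yk":88},"pde":[85,74,45],"wg":[12,96]},"tqw":86}
After op 14 (replace /e/c/go 38): {"e":{"c":{"go":38,"l":37,"qi":67,"z":66},"hj":{"lm":81,"qdd":21,"rlg":32},"y":[3,4,40,83]},"gmt":34,"ih":69,"ij":42,"kww":{"nzv":[56,99],"si":[68,80,62]},"o":{"la":{"d":12,"tx":47,"y":76,"yk":88},"pde":[85,74,45],"wg":[12,96]},"tqw":86}
After op 15 (add /oz 20): {"e":{"c":{"go":38,"l":37,"qi":67,"z":66},"hj":{"lm":81,"qdd":21,"rlg":32},"y":[3,4,40,83]},"gmt":34,"ih":69,"ij":42,"kww":{"nzv":[56,99],"si":[68,80,62]},"o":{"la":{"d":12,"tx":47,"y":76,"yk":88},"pde":[85,74,45],"wg":[12,96]},"oz":20,"tqw":86}
After op 16 (add /e/hj/x 80): {"e":{"c":{"go":38,"l":37,"qi":67,"z":66},"hj":{"lm":81,"qdd":21,"rlg":32,"x":80},"y":[3,4,40,83]},"gmt":34,"ih":69,"ij":42,"kww":{"nzv":[56,99],"si":[68,80,62]},"o":{"la":{"d":12,"tx":47,"y":76,"yk":88},"pde":[85,74,45],"wg":[12,96]},"oz":20,"tqw":86}
After op 17 (add /o/c 90): {"e":{"c":{"go":38,"l":37,"qi":67,"z":66},"hj":{"lm":81,"qdd":21,"rlg":32,"x":80},"y":[3,4,40,83]},"gmt":34,"ih":69,"ij":42,"kww":{"nzv":[56,99],"si":[68,80,62]},"o":{"c":90,"la":{"d":12,"tx":47,"y":76,"yk":88},"pde":[85,74,45],"wg":[12,96]},"oz":20,"tqw":86}
After op 18 (replace /o/la/tx 35): {"e":{"c":{"go":38,"l":37,"qi":67,"z":66},"hj":{"lm":81,"qdd":21,"rlg":32,"x":80},"y":[3,4,40,83]},"gmt":34,"ih":69,"ij":42,"kww":{"nzv":[56,99],"si":[68,80,62]},"o":{"c":90,"la":{"d":12,"tx":35,"y":76,"yk":88},"pde":[85,74,45],"wg":[12,96]},"oz":20,"tqw":86}

Answer: {"e":{"c":{"go":38,"l":37,"qi":67,"z":66},"hj":{"lm":81,"qdd":21,"rlg":32,"x":80},"y":[3,4,40,83]},"gmt":34,"ih":69,"ij":42,"kww":{"nzv":[56,99],"si":[68,80,62]},"o":{"c":90,"la":{"d":12,"tx":35,"y":76,"yk":88},"pde":[85,74,45],"wg":[12,96]},"oz":20,"tqw":86}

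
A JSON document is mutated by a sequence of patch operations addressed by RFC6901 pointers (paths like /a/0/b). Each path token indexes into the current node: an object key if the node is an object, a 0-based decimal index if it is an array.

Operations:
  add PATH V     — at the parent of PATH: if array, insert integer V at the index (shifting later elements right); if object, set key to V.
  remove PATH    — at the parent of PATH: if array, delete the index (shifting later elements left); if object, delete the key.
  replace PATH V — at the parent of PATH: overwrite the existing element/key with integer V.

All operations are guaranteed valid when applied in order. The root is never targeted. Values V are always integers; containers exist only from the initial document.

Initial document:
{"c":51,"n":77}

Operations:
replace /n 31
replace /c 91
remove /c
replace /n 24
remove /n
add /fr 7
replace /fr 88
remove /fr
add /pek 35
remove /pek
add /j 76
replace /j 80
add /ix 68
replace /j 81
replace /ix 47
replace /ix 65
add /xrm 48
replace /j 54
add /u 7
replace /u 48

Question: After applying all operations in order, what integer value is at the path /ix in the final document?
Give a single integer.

After op 1 (replace /n 31): {"c":51,"n":31}
After op 2 (replace /c 91): {"c":91,"n":31}
After op 3 (remove /c): {"n":31}
After op 4 (replace /n 24): {"n":24}
After op 5 (remove /n): {}
After op 6 (add /fr 7): {"fr":7}
After op 7 (replace /fr 88): {"fr":88}
After op 8 (remove /fr): {}
After op 9 (add /pek 35): {"pek":35}
After op 10 (remove /pek): {}
After op 11 (add /j 76): {"j":76}
After op 12 (replace /j 80): {"j":80}
After op 13 (add /ix 68): {"ix":68,"j":80}
After op 14 (replace /j 81): {"ix":68,"j":81}
After op 15 (replace /ix 47): {"ix":47,"j":81}
After op 16 (replace /ix 65): {"ix":65,"j":81}
After op 17 (add /xrm 48): {"ix":65,"j":81,"xrm":48}
After op 18 (replace /j 54): {"ix":65,"j":54,"xrm":48}
After op 19 (add /u 7): {"ix":65,"j":54,"u":7,"xrm":48}
After op 20 (replace /u 48): {"ix":65,"j":54,"u":48,"xrm":48}
Value at /ix: 65

Answer: 65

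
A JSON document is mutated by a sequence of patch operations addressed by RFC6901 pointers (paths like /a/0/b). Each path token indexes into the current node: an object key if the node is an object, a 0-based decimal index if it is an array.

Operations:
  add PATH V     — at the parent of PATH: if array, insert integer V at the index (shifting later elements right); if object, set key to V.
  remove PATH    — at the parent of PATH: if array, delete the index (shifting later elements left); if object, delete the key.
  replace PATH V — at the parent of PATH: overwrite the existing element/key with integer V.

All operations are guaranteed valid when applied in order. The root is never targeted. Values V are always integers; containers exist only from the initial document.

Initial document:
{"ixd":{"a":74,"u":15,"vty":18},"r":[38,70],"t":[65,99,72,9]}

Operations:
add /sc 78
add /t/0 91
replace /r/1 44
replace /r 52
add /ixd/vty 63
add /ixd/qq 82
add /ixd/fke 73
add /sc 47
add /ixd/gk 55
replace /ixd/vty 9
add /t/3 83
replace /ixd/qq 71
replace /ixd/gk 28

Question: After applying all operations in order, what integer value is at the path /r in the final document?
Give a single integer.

After op 1 (add /sc 78): {"ixd":{"a":74,"u":15,"vty":18},"r":[38,70],"sc":78,"t":[65,99,72,9]}
After op 2 (add /t/0 91): {"ixd":{"a":74,"u":15,"vty":18},"r":[38,70],"sc":78,"t":[91,65,99,72,9]}
After op 3 (replace /r/1 44): {"ixd":{"a":74,"u":15,"vty":18},"r":[38,44],"sc":78,"t":[91,65,99,72,9]}
After op 4 (replace /r 52): {"ixd":{"a":74,"u":15,"vty":18},"r":52,"sc":78,"t":[91,65,99,72,9]}
After op 5 (add /ixd/vty 63): {"ixd":{"a":74,"u":15,"vty":63},"r":52,"sc":78,"t":[91,65,99,72,9]}
After op 6 (add /ixd/qq 82): {"ixd":{"a":74,"qq":82,"u":15,"vty":63},"r":52,"sc":78,"t":[91,65,99,72,9]}
After op 7 (add /ixd/fke 73): {"ixd":{"a":74,"fke":73,"qq":82,"u":15,"vty":63},"r":52,"sc":78,"t":[91,65,99,72,9]}
After op 8 (add /sc 47): {"ixd":{"a":74,"fke":73,"qq":82,"u":15,"vty":63},"r":52,"sc":47,"t":[91,65,99,72,9]}
After op 9 (add /ixd/gk 55): {"ixd":{"a":74,"fke":73,"gk":55,"qq":82,"u":15,"vty":63},"r":52,"sc":47,"t":[91,65,99,72,9]}
After op 10 (replace /ixd/vty 9): {"ixd":{"a":74,"fke":73,"gk":55,"qq":82,"u":15,"vty":9},"r":52,"sc":47,"t":[91,65,99,72,9]}
After op 11 (add /t/3 83): {"ixd":{"a":74,"fke":73,"gk":55,"qq":82,"u":15,"vty":9},"r":52,"sc":47,"t":[91,65,99,83,72,9]}
After op 12 (replace /ixd/qq 71): {"ixd":{"a":74,"fke":73,"gk":55,"qq":71,"u":15,"vty":9},"r":52,"sc":47,"t":[91,65,99,83,72,9]}
After op 13 (replace /ixd/gk 28): {"ixd":{"a":74,"fke":73,"gk":28,"qq":71,"u":15,"vty":9},"r":52,"sc":47,"t":[91,65,99,83,72,9]}
Value at /r: 52

Answer: 52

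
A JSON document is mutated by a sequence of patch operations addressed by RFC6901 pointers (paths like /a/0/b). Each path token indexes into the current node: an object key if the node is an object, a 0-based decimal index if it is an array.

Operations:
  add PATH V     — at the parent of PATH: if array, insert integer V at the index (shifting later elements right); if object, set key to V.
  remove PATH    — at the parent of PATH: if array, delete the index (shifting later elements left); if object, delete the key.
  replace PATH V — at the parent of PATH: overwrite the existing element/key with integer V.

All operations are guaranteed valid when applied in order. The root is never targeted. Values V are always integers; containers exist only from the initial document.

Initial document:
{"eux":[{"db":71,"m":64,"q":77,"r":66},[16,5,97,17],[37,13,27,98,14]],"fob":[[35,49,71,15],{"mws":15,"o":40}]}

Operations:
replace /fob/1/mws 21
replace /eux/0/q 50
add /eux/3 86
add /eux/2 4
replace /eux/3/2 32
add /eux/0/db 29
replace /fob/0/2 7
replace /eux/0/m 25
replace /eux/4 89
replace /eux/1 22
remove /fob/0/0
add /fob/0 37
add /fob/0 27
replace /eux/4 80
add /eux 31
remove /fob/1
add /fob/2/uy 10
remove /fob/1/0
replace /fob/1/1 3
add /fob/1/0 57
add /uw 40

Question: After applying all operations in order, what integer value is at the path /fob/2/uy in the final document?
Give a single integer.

After op 1 (replace /fob/1/mws 21): {"eux":[{"db":71,"m":64,"q":77,"r":66},[16,5,97,17],[37,13,27,98,14]],"fob":[[35,49,71,15],{"mws":21,"o":40}]}
After op 2 (replace /eux/0/q 50): {"eux":[{"db":71,"m":64,"q":50,"r":66},[16,5,97,17],[37,13,27,98,14]],"fob":[[35,49,71,15],{"mws":21,"o":40}]}
After op 3 (add /eux/3 86): {"eux":[{"db":71,"m":64,"q":50,"r":66},[16,5,97,17],[37,13,27,98,14],86],"fob":[[35,49,71,15],{"mws":21,"o":40}]}
After op 4 (add /eux/2 4): {"eux":[{"db":71,"m":64,"q":50,"r":66},[16,5,97,17],4,[37,13,27,98,14],86],"fob":[[35,49,71,15],{"mws":21,"o":40}]}
After op 5 (replace /eux/3/2 32): {"eux":[{"db":71,"m":64,"q":50,"r":66},[16,5,97,17],4,[37,13,32,98,14],86],"fob":[[35,49,71,15],{"mws":21,"o":40}]}
After op 6 (add /eux/0/db 29): {"eux":[{"db":29,"m":64,"q":50,"r":66},[16,5,97,17],4,[37,13,32,98,14],86],"fob":[[35,49,71,15],{"mws":21,"o":40}]}
After op 7 (replace /fob/0/2 7): {"eux":[{"db":29,"m":64,"q":50,"r":66},[16,5,97,17],4,[37,13,32,98,14],86],"fob":[[35,49,7,15],{"mws":21,"o":40}]}
After op 8 (replace /eux/0/m 25): {"eux":[{"db":29,"m":25,"q":50,"r":66},[16,5,97,17],4,[37,13,32,98,14],86],"fob":[[35,49,7,15],{"mws":21,"o":40}]}
After op 9 (replace /eux/4 89): {"eux":[{"db":29,"m":25,"q":50,"r":66},[16,5,97,17],4,[37,13,32,98,14],89],"fob":[[35,49,7,15],{"mws":21,"o":40}]}
After op 10 (replace /eux/1 22): {"eux":[{"db":29,"m":25,"q":50,"r":66},22,4,[37,13,32,98,14],89],"fob":[[35,49,7,15],{"mws":21,"o":40}]}
After op 11 (remove /fob/0/0): {"eux":[{"db":29,"m":25,"q":50,"r":66},22,4,[37,13,32,98,14],89],"fob":[[49,7,15],{"mws":21,"o":40}]}
After op 12 (add /fob/0 37): {"eux":[{"db":29,"m":25,"q":50,"r":66},22,4,[37,13,32,98,14],89],"fob":[37,[49,7,15],{"mws":21,"o":40}]}
After op 13 (add /fob/0 27): {"eux":[{"db":29,"m":25,"q":50,"r":66},22,4,[37,13,32,98,14],89],"fob":[27,37,[49,7,15],{"mws":21,"o":40}]}
After op 14 (replace /eux/4 80): {"eux":[{"db":29,"m":25,"q":50,"r":66},22,4,[37,13,32,98,14],80],"fob":[27,37,[49,7,15],{"mws":21,"o":40}]}
After op 15 (add /eux 31): {"eux":31,"fob":[27,37,[49,7,15],{"mws":21,"o":40}]}
After op 16 (remove /fob/1): {"eux":31,"fob":[27,[49,7,15],{"mws":21,"o":40}]}
After op 17 (add /fob/2/uy 10): {"eux":31,"fob":[27,[49,7,15],{"mws":21,"o":40,"uy":10}]}
After op 18 (remove /fob/1/0): {"eux":31,"fob":[27,[7,15],{"mws":21,"o":40,"uy":10}]}
After op 19 (replace /fob/1/1 3): {"eux":31,"fob":[27,[7,3],{"mws":21,"o":40,"uy":10}]}
After op 20 (add /fob/1/0 57): {"eux":31,"fob":[27,[57,7,3],{"mws":21,"o":40,"uy":10}]}
After op 21 (add /uw 40): {"eux":31,"fob":[27,[57,7,3],{"mws":21,"o":40,"uy":10}],"uw":40}
Value at /fob/2/uy: 10

Answer: 10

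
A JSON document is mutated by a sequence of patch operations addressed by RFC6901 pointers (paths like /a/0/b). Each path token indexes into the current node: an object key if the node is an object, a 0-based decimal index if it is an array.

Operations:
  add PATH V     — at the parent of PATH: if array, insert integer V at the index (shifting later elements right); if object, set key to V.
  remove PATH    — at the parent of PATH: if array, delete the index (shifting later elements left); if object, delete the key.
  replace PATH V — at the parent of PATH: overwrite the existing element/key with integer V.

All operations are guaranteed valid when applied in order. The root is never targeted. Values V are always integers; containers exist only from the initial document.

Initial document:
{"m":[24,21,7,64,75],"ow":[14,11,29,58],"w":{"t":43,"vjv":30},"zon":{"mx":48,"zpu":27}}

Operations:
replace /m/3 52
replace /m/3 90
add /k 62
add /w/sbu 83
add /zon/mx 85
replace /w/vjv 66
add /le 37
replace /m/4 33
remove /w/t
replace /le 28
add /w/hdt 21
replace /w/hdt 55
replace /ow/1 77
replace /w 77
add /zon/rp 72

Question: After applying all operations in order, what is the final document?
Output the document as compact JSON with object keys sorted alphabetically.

After op 1 (replace /m/3 52): {"m":[24,21,7,52,75],"ow":[14,11,29,58],"w":{"t":43,"vjv":30},"zon":{"mx":48,"zpu":27}}
After op 2 (replace /m/3 90): {"m":[24,21,7,90,75],"ow":[14,11,29,58],"w":{"t":43,"vjv":30},"zon":{"mx":48,"zpu":27}}
After op 3 (add /k 62): {"k":62,"m":[24,21,7,90,75],"ow":[14,11,29,58],"w":{"t":43,"vjv":30},"zon":{"mx":48,"zpu":27}}
After op 4 (add /w/sbu 83): {"k":62,"m":[24,21,7,90,75],"ow":[14,11,29,58],"w":{"sbu":83,"t":43,"vjv":30},"zon":{"mx":48,"zpu":27}}
After op 5 (add /zon/mx 85): {"k":62,"m":[24,21,7,90,75],"ow":[14,11,29,58],"w":{"sbu":83,"t":43,"vjv":30},"zon":{"mx":85,"zpu":27}}
After op 6 (replace /w/vjv 66): {"k":62,"m":[24,21,7,90,75],"ow":[14,11,29,58],"w":{"sbu":83,"t":43,"vjv":66},"zon":{"mx":85,"zpu":27}}
After op 7 (add /le 37): {"k":62,"le":37,"m":[24,21,7,90,75],"ow":[14,11,29,58],"w":{"sbu":83,"t":43,"vjv":66},"zon":{"mx":85,"zpu":27}}
After op 8 (replace /m/4 33): {"k":62,"le":37,"m":[24,21,7,90,33],"ow":[14,11,29,58],"w":{"sbu":83,"t":43,"vjv":66},"zon":{"mx":85,"zpu":27}}
After op 9 (remove /w/t): {"k":62,"le":37,"m":[24,21,7,90,33],"ow":[14,11,29,58],"w":{"sbu":83,"vjv":66},"zon":{"mx":85,"zpu":27}}
After op 10 (replace /le 28): {"k":62,"le":28,"m":[24,21,7,90,33],"ow":[14,11,29,58],"w":{"sbu":83,"vjv":66},"zon":{"mx":85,"zpu":27}}
After op 11 (add /w/hdt 21): {"k":62,"le":28,"m":[24,21,7,90,33],"ow":[14,11,29,58],"w":{"hdt":21,"sbu":83,"vjv":66},"zon":{"mx":85,"zpu":27}}
After op 12 (replace /w/hdt 55): {"k":62,"le":28,"m":[24,21,7,90,33],"ow":[14,11,29,58],"w":{"hdt":55,"sbu":83,"vjv":66},"zon":{"mx":85,"zpu":27}}
After op 13 (replace /ow/1 77): {"k":62,"le":28,"m":[24,21,7,90,33],"ow":[14,77,29,58],"w":{"hdt":55,"sbu":83,"vjv":66},"zon":{"mx":85,"zpu":27}}
After op 14 (replace /w 77): {"k":62,"le":28,"m":[24,21,7,90,33],"ow":[14,77,29,58],"w":77,"zon":{"mx":85,"zpu":27}}
After op 15 (add /zon/rp 72): {"k":62,"le":28,"m":[24,21,7,90,33],"ow":[14,77,29,58],"w":77,"zon":{"mx":85,"rp":72,"zpu":27}}

Answer: {"k":62,"le":28,"m":[24,21,7,90,33],"ow":[14,77,29,58],"w":77,"zon":{"mx":85,"rp":72,"zpu":27}}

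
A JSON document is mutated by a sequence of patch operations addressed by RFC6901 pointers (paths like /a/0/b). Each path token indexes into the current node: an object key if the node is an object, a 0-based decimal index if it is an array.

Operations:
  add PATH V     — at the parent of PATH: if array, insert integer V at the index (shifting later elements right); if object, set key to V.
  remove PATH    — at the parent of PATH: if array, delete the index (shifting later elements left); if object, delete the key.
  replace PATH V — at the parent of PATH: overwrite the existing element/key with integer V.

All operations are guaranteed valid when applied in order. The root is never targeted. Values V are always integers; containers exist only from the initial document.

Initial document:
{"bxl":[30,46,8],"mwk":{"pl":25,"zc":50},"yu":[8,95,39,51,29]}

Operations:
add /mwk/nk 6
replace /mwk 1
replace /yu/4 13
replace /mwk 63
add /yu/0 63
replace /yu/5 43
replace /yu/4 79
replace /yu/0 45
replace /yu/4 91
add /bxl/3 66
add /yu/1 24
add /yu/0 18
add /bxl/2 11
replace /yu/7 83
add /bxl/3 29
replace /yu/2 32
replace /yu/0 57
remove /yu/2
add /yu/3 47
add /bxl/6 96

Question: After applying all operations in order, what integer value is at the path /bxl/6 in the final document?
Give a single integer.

After op 1 (add /mwk/nk 6): {"bxl":[30,46,8],"mwk":{"nk":6,"pl":25,"zc":50},"yu":[8,95,39,51,29]}
After op 2 (replace /mwk 1): {"bxl":[30,46,8],"mwk":1,"yu":[8,95,39,51,29]}
After op 3 (replace /yu/4 13): {"bxl":[30,46,8],"mwk":1,"yu":[8,95,39,51,13]}
After op 4 (replace /mwk 63): {"bxl":[30,46,8],"mwk":63,"yu":[8,95,39,51,13]}
After op 5 (add /yu/0 63): {"bxl":[30,46,8],"mwk":63,"yu":[63,8,95,39,51,13]}
After op 6 (replace /yu/5 43): {"bxl":[30,46,8],"mwk":63,"yu":[63,8,95,39,51,43]}
After op 7 (replace /yu/4 79): {"bxl":[30,46,8],"mwk":63,"yu":[63,8,95,39,79,43]}
After op 8 (replace /yu/0 45): {"bxl":[30,46,8],"mwk":63,"yu":[45,8,95,39,79,43]}
After op 9 (replace /yu/4 91): {"bxl":[30,46,8],"mwk":63,"yu":[45,8,95,39,91,43]}
After op 10 (add /bxl/3 66): {"bxl":[30,46,8,66],"mwk":63,"yu":[45,8,95,39,91,43]}
After op 11 (add /yu/1 24): {"bxl":[30,46,8,66],"mwk":63,"yu":[45,24,8,95,39,91,43]}
After op 12 (add /yu/0 18): {"bxl":[30,46,8,66],"mwk":63,"yu":[18,45,24,8,95,39,91,43]}
After op 13 (add /bxl/2 11): {"bxl":[30,46,11,8,66],"mwk":63,"yu":[18,45,24,8,95,39,91,43]}
After op 14 (replace /yu/7 83): {"bxl":[30,46,11,8,66],"mwk":63,"yu":[18,45,24,8,95,39,91,83]}
After op 15 (add /bxl/3 29): {"bxl":[30,46,11,29,8,66],"mwk":63,"yu":[18,45,24,8,95,39,91,83]}
After op 16 (replace /yu/2 32): {"bxl":[30,46,11,29,8,66],"mwk":63,"yu":[18,45,32,8,95,39,91,83]}
After op 17 (replace /yu/0 57): {"bxl":[30,46,11,29,8,66],"mwk":63,"yu":[57,45,32,8,95,39,91,83]}
After op 18 (remove /yu/2): {"bxl":[30,46,11,29,8,66],"mwk":63,"yu":[57,45,8,95,39,91,83]}
After op 19 (add /yu/3 47): {"bxl":[30,46,11,29,8,66],"mwk":63,"yu":[57,45,8,47,95,39,91,83]}
After op 20 (add /bxl/6 96): {"bxl":[30,46,11,29,8,66,96],"mwk":63,"yu":[57,45,8,47,95,39,91,83]}
Value at /bxl/6: 96

Answer: 96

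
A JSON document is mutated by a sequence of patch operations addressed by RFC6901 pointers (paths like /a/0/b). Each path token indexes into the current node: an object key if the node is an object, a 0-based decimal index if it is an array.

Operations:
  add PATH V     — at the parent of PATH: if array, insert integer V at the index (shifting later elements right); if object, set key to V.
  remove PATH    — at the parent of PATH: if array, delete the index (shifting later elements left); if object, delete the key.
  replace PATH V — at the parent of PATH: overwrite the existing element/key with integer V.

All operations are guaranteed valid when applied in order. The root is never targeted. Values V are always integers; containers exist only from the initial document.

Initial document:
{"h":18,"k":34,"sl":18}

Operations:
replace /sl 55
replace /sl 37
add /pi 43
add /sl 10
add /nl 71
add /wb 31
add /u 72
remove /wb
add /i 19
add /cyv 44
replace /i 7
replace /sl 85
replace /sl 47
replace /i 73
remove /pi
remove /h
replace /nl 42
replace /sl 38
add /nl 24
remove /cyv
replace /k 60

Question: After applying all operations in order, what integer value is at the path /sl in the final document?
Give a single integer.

After op 1 (replace /sl 55): {"h":18,"k":34,"sl":55}
After op 2 (replace /sl 37): {"h":18,"k":34,"sl":37}
After op 3 (add /pi 43): {"h":18,"k":34,"pi":43,"sl":37}
After op 4 (add /sl 10): {"h":18,"k":34,"pi":43,"sl":10}
After op 5 (add /nl 71): {"h":18,"k":34,"nl":71,"pi":43,"sl":10}
After op 6 (add /wb 31): {"h":18,"k":34,"nl":71,"pi":43,"sl":10,"wb":31}
After op 7 (add /u 72): {"h":18,"k":34,"nl":71,"pi":43,"sl":10,"u":72,"wb":31}
After op 8 (remove /wb): {"h":18,"k":34,"nl":71,"pi":43,"sl":10,"u":72}
After op 9 (add /i 19): {"h":18,"i":19,"k":34,"nl":71,"pi":43,"sl":10,"u":72}
After op 10 (add /cyv 44): {"cyv":44,"h":18,"i":19,"k":34,"nl":71,"pi":43,"sl":10,"u":72}
After op 11 (replace /i 7): {"cyv":44,"h":18,"i":7,"k":34,"nl":71,"pi":43,"sl":10,"u":72}
After op 12 (replace /sl 85): {"cyv":44,"h":18,"i":7,"k":34,"nl":71,"pi":43,"sl":85,"u":72}
After op 13 (replace /sl 47): {"cyv":44,"h":18,"i":7,"k":34,"nl":71,"pi":43,"sl":47,"u":72}
After op 14 (replace /i 73): {"cyv":44,"h":18,"i":73,"k":34,"nl":71,"pi":43,"sl":47,"u":72}
After op 15 (remove /pi): {"cyv":44,"h":18,"i":73,"k":34,"nl":71,"sl":47,"u":72}
After op 16 (remove /h): {"cyv":44,"i":73,"k":34,"nl":71,"sl":47,"u":72}
After op 17 (replace /nl 42): {"cyv":44,"i":73,"k":34,"nl":42,"sl":47,"u":72}
After op 18 (replace /sl 38): {"cyv":44,"i":73,"k":34,"nl":42,"sl":38,"u":72}
After op 19 (add /nl 24): {"cyv":44,"i":73,"k":34,"nl":24,"sl":38,"u":72}
After op 20 (remove /cyv): {"i":73,"k":34,"nl":24,"sl":38,"u":72}
After op 21 (replace /k 60): {"i":73,"k":60,"nl":24,"sl":38,"u":72}
Value at /sl: 38

Answer: 38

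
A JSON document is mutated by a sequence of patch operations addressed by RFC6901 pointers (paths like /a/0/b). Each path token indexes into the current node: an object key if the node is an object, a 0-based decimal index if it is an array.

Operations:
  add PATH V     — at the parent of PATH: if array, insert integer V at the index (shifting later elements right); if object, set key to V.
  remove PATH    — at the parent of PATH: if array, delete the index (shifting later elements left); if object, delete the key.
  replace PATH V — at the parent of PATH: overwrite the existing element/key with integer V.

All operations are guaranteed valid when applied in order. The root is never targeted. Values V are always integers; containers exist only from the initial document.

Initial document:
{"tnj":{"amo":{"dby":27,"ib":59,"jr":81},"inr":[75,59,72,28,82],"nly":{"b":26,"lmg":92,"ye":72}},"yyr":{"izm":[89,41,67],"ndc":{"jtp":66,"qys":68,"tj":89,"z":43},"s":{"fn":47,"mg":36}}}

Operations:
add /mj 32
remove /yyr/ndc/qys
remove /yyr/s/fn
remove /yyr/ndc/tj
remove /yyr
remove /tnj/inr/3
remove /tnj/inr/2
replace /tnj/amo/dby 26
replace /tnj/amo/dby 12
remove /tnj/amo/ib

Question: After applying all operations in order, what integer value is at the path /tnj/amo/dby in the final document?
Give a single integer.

After op 1 (add /mj 32): {"mj":32,"tnj":{"amo":{"dby":27,"ib":59,"jr":81},"inr":[75,59,72,28,82],"nly":{"b":26,"lmg":92,"ye":72}},"yyr":{"izm":[89,41,67],"ndc":{"jtp":66,"qys":68,"tj":89,"z":43},"s":{"fn":47,"mg":36}}}
After op 2 (remove /yyr/ndc/qys): {"mj":32,"tnj":{"amo":{"dby":27,"ib":59,"jr":81},"inr":[75,59,72,28,82],"nly":{"b":26,"lmg":92,"ye":72}},"yyr":{"izm":[89,41,67],"ndc":{"jtp":66,"tj":89,"z":43},"s":{"fn":47,"mg":36}}}
After op 3 (remove /yyr/s/fn): {"mj":32,"tnj":{"amo":{"dby":27,"ib":59,"jr":81},"inr":[75,59,72,28,82],"nly":{"b":26,"lmg":92,"ye":72}},"yyr":{"izm":[89,41,67],"ndc":{"jtp":66,"tj":89,"z":43},"s":{"mg":36}}}
After op 4 (remove /yyr/ndc/tj): {"mj":32,"tnj":{"amo":{"dby":27,"ib":59,"jr":81},"inr":[75,59,72,28,82],"nly":{"b":26,"lmg":92,"ye":72}},"yyr":{"izm":[89,41,67],"ndc":{"jtp":66,"z":43},"s":{"mg":36}}}
After op 5 (remove /yyr): {"mj":32,"tnj":{"amo":{"dby":27,"ib":59,"jr":81},"inr":[75,59,72,28,82],"nly":{"b":26,"lmg":92,"ye":72}}}
After op 6 (remove /tnj/inr/3): {"mj":32,"tnj":{"amo":{"dby":27,"ib":59,"jr":81},"inr":[75,59,72,82],"nly":{"b":26,"lmg":92,"ye":72}}}
After op 7 (remove /tnj/inr/2): {"mj":32,"tnj":{"amo":{"dby":27,"ib":59,"jr":81},"inr":[75,59,82],"nly":{"b":26,"lmg":92,"ye":72}}}
After op 8 (replace /tnj/amo/dby 26): {"mj":32,"tnj":{"amo":{"dby":26,"ib":59,"jr":81},"inr":[75,59,82],"nly":{"b":26,"lmg":92,"ye":72}}}
After op 9 (replace /tnj/amo/dby 12): {"mj":32,"tnj":{"amo":{"dby":12,"ib":59,"jr":81},"inr":[75,59,82],"nly":{"b":26,"lmg":92,"ye":72}}}
After op 10 (remove /tnj/amo/ib): {"mj":32,"tnj":{"amo":{"dby":12,"jr":81},"inr":[75,59,82],"nly":{"b":26,"lmg":92,"ye":72}}}
Value at /tnj/amo/dby: 12

Answer: 12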